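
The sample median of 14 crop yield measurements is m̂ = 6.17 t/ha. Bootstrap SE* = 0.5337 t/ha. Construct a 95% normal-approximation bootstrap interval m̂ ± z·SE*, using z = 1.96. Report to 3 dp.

Margin = 1.96 × 0.5337 = 1.0461
Interval: 6.17 ± 1.0461

(5.124, 7.216)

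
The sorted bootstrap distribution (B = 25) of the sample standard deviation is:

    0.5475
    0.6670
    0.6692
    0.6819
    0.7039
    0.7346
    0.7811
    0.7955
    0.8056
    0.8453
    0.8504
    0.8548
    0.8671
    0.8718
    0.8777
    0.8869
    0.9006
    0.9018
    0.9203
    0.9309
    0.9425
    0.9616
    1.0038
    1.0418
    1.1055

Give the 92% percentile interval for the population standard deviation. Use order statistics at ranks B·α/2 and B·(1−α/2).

α = 0.08; lower rank = 25 × 0.040 = 1; upper rank = 25 × 0.960 = 24.
The 1st smallest replicate is 0.5475; the 24th is 1.0418.

(0.5475, 1.0418)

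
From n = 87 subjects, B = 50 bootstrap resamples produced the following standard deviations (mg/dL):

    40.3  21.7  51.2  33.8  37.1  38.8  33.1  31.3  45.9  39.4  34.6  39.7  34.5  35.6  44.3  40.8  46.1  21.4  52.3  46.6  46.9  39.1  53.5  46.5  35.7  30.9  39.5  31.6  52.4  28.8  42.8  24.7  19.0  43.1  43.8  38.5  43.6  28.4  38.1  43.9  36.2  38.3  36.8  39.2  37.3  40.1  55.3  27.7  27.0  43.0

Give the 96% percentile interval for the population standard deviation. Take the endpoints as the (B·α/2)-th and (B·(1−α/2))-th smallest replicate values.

Sorted replicates: 19.0, 21.4, 21.7, 24.7, 27.0, 27.7, 28.4, 28.8, 30.9, 31.3, 31.6, 33.1, 33.8, 34.5, 34.6, 35.6, 35.7, 36.2, 36.8, 37.1, 37.3, 38.1, 38.3, 38.5, 38.8, 39.1, 39.2, 39.4, 39.5, 39.7, 40.1, 40.3, 40.8, 42.8, 43.0, 43.1, 43.6, 43.8, 43.9, 44.3, 45.9, 46.1, 46.5, 46.6, 46.9, 51.2, 52.3, 52.4, 53.5, 55.3
α = 0.04; lower rank = 50 × 0.020 = 1; upper rank = 50 × 0.980 = 49.
The 1st smallest replicate is 19.0; the 49th is 53.5.

(19.0, 53.5)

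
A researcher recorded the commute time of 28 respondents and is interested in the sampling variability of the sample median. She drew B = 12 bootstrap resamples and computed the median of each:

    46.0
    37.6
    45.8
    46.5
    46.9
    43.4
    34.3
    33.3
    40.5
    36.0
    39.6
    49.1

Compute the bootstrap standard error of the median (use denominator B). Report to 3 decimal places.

Bootstrap SE is the standard deviation of the 12 replicate medians.
Mean of replicates: (46.0 + 37.6 + 45.8 + 46.5 + 46.9 + 43.4 + 34.3 + 33.3 + 40.5 + 36.0 + 39.6 + 49.1) / 12 = 499.0000 / 12 = 41.5833
Sum of squared deviations: (+4.4167)² + (−3.9833)² + (+4.2167)² + (+4.9167)² + (+5.3167)² + (+1.8167)² + (−7.2833)² + (−8.2833)² + (−1.0833)² + (−5.5833)² + (−1.9833)² + (+7.5167)² = 323.3367
Variance = 323.3367 / 12 = 26.9447
SE* = √26.9447

SE* = 5.191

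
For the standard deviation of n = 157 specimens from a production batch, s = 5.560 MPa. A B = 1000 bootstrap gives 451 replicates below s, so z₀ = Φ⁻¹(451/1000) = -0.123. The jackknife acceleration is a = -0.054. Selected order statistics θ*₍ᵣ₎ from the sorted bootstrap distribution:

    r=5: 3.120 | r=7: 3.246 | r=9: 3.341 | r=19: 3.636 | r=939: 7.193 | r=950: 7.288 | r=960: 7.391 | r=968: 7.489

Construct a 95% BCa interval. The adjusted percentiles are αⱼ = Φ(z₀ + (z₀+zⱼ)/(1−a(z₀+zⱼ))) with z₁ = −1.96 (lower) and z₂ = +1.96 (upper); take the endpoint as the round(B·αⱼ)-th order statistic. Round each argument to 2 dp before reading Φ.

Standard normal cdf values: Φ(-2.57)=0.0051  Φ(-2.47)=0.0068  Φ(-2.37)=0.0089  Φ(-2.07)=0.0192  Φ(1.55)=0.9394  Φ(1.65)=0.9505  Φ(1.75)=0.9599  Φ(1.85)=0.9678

Lower: z₀ + z₁ = -0.123 + (-1.960) = -2.083; 1 − a(z₀+z₁) = 1 − (-0.054)(-2.083) = 0.8875; argument = -0.123 + (-2.083)/0.8875 = -2.4700 → -2.47.
α₁ = Φ(-2.47) = 0.0068; rank = round(1000 × 0.0068) = 7; θ*₍7₎ = 3.246.
Upper: z₀ + z₂ = 1.837; 1 − a(z₀+z₂) = 1.0992; argument = 1.5482 → 1.55; α₂ = 0.9394; rank = 939; θ*₍939₎ = 7.193.

(3.246, 7.193)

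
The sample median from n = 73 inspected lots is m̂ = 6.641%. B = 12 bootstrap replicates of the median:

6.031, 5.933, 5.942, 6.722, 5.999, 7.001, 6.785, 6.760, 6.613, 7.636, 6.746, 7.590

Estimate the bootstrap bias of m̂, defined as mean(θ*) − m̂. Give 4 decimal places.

mean(θ*) = (6.031 + 5.933 + 5.942 + 6.722 + 5.999 + 7.001 + 6.785 + 6.760 + 6.613 + 7.636 + 6.746 + 7.590) / 12 = 6.64650
bias = 6.64650 − 6.641

bias = +0.0055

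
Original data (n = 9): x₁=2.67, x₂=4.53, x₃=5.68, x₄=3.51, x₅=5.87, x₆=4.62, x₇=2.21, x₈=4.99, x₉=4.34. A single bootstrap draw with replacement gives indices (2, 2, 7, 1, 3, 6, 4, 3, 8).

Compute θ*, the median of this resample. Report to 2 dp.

Resample values: 4.53, 4.53, 2.21, 2.67, 5.68, 4.62, 3.51, 5.68, 4.99.
Sorted: 2.21, 2.67, 3.51, 4.53, 4.53, 4.62, 4.99, 5.68, 5.68
Median = middle value = 4.53

θ* = 4.53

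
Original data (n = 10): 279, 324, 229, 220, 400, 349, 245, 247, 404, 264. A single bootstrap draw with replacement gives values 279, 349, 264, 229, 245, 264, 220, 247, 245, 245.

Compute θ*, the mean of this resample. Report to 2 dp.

Mean = (279 + 349 + 264 + 229 + 245 + 264 + 220 + 247 + 245 + 245) / 10 = 2587.0 / 10 = 258.70

θ* = 258.70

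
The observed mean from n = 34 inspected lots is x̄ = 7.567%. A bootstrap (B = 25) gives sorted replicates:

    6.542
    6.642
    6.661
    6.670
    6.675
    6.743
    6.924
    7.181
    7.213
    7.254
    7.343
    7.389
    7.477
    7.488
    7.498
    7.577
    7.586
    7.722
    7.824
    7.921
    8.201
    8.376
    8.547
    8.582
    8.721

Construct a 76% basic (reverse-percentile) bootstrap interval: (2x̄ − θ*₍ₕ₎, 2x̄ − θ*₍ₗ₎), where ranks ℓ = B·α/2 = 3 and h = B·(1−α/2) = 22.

Percentile endpoints at ranks 3 and 22: θ*₍3₎ = 6.661, θ*₍22₎ = 8.376.
Basic interval reflects these around x̄:
  lower = 2 × 7.567 − 8.376 = 6.758
  upper = 2 × 7.567 − 6.661 = 8.473

(6.758, 8.473)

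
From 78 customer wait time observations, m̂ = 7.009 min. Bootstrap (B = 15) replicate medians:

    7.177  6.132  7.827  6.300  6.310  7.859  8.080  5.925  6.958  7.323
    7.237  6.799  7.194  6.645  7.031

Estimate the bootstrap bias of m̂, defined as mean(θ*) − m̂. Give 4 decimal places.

mean(θ*) = (7.177 + 6.132 + 7.827 + 6.300 + 6.310 + 7.859 + 8.080 + 5.925 + 6.958 + 7.323 + 7.237 + 6.799 + 7.194 + 6.645 + 7.031) / 15 = 6.98647
bias = 6.98647 − 7.009

bias = −0.0225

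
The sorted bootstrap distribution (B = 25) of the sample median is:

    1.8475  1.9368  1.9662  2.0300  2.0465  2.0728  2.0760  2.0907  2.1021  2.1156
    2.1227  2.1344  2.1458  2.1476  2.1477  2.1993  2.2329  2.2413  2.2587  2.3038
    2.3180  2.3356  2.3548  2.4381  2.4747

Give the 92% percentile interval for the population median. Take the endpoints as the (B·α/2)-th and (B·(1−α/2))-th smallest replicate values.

α = 0.08; lower rank = 25 × 0.040 = 1; upper rank = 25 × 0.960 = 24.
The 1st smallest replicate is 1.8475; the 24th is 2.4381.

(1.8475, 2.4381)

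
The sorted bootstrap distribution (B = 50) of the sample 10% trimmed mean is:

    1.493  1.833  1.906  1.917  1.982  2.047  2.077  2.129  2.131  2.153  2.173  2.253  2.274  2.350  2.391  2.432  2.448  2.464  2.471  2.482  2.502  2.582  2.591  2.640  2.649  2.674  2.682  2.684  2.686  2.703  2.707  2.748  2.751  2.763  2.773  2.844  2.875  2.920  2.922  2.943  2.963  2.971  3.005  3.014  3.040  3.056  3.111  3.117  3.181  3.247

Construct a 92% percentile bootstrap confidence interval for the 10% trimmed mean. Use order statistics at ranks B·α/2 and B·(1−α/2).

(1.833, 3.117)

α = 0.08; lower rank = 50 × 0.040 = 2; upper rank = 50 × 0.960 = 48.
The 2nd smallest replicate is 1.833; the 48th is 3.117.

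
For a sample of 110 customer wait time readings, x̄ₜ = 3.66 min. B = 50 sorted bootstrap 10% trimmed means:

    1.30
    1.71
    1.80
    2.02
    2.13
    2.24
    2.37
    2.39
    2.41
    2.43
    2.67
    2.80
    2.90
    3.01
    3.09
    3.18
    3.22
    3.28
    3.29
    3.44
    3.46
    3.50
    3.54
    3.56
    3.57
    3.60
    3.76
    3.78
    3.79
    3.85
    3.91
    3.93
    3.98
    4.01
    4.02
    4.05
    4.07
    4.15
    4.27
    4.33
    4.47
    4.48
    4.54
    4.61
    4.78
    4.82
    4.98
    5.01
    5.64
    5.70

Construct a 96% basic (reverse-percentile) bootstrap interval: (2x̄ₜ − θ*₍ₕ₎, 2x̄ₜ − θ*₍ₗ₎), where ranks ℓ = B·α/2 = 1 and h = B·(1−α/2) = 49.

(1.68, 6.02)

Percentile endpoints at ranks 1 and 49: θ*₍1₎ = 1.30, θ*₍49₎ = 5.64.
Basic interval reflects these around x̄ₜ:
  lower = 2 × 3.66 − 5.64 = 1.68
  upper = 2 × 3.66 − 1.30 = 6.02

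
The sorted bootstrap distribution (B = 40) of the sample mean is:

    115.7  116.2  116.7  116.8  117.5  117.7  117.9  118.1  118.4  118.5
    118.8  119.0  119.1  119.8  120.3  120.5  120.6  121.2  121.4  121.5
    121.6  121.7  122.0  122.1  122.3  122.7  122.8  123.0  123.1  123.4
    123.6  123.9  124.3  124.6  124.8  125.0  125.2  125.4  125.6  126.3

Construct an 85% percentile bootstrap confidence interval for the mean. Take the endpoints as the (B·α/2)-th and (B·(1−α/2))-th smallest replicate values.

(116.7, 125.2)

α = 0.15; lower rank = 40 × 0.075 = 3; upper rank = 40 × 0.925 = 37.
The 3rd smallest replicate is 116.7; the 37th is 125.2.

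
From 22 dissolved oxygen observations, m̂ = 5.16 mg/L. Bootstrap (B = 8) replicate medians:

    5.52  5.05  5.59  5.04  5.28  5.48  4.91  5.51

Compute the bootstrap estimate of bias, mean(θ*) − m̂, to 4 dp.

bias = +0.1375

mean(θ*) = (5.52 + 5.05 + 5.59 + 5.04 + 5.28 + 5.48 + 4.91 + 5.51) / 8 = 5.29750
bias = 5.29750 − 5.16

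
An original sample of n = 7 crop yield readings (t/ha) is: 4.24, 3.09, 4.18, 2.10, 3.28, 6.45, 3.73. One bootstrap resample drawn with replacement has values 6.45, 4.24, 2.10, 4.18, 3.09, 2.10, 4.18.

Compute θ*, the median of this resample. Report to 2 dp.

Sorted: 2.10, 2.10, 3.09, 4.18, 4.18, 4.24, 6.45
Median = middle value = 4.18

θ* = 4.18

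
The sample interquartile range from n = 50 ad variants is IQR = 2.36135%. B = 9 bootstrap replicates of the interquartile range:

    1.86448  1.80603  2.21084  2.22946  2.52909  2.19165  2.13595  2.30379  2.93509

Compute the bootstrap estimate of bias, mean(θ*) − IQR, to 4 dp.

mean(θ*) = (1.86448 + 1.80603 + 2.21084 + 2.22946 + 2.52909 + 2.19165 + 2.13595 + 2.30379 + 2.93509) / 9 = 2.24515
bias = 2.24515 − 2.36135

bias = −0.1162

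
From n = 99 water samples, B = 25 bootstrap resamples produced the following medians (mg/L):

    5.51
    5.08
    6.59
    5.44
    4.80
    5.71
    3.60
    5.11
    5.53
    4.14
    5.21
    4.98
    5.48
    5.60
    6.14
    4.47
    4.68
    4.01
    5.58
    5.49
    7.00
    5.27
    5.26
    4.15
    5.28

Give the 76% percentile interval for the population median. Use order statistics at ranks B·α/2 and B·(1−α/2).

(4.14, 5.71)

Sorted replicates: 3.60, 4.01, 4.14, 4.15, 4.47, 4.68, 4.80, 4.98, 5.08, 5.11, 5.21, 5.26, 5.27, 5.28, 5.44, 5.48, 5.49, 5.51, 5.53, 5.58, 5.60, 5.71, 6.14, 6.59, 7.00
α = 0.24; lower rank = 25 × 0.120 = 3; upper rank = 25 × 0.880 = 22.
The 3rd smallest replicate is 4.14; the 22nd is 5.71.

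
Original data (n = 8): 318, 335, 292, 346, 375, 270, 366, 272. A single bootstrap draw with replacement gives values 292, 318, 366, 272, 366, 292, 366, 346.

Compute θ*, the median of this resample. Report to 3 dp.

Sorted: 272, 292, 292, 318, 346, 366, 366, 366
Median = average of the two middle values = 332.000

θ* = 332.000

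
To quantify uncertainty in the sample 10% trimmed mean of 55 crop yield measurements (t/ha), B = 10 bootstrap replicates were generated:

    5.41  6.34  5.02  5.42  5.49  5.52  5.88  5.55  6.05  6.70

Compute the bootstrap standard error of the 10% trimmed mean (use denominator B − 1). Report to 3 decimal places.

SE* = 0.503

Bootstrap SE is the standard deviation of the 10 replicate 10% trimmed means.
Mean of replicates: (5.41 + 6.34 + 5.02 + 5.42 + 5.49 + 5.52 + 5.88 + 5.55 + 6.05 + 6.70) / 10 = 57.3800 / 10 = 5.7380
Sum of squared deviations: (−0.3280)² + (+0.6020)² + (−0.7180)² + (−0.3180)² + (−0.2480)² + (−0.2180)² + (+0.1420)² + (−0.1880)² + (+0.3120)² + (+0.9620)² = 2.2740
Variance = 2.2740 / 9 = 0.2527
SE* = √0.2527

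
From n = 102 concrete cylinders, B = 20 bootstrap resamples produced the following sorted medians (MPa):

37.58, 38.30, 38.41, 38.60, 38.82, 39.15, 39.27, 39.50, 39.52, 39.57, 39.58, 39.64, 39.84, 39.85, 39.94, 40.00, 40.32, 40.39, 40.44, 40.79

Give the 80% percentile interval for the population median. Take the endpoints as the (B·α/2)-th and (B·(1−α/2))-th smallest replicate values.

α = 0.20; lower rank = 20 × 0.100 = 2; upper rank = 20 × 0.900 = 18.
The 2nd smallest replicate is 38.30; the 18th is 40.39.

(38.30, 40.39)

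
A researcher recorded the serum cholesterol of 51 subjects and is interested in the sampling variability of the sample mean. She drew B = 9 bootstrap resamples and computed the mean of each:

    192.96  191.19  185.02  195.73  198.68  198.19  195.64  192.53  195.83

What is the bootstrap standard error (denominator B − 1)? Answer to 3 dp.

SE* = 4.187

Bootstrap SE is the standard deviation of the 9 replicate means.
Mean of replicates: (192.96 + 191.19 + 185.02 + 195.73 + 198.68 + 198.19 + 195.64 + 192.53 + 195.83) / 9 = 1745.7700 / 9 = 193.9744
Sum of squared deviations: (−1.0144)² + (−2.7844)² + (−8.9544)² + (+1.7556)² + (+4.7056)² + (+4.2156)² + (+1.6656)² + (−1.4444)² + (+1.8556)² = 140.2630
Variance = 140.2630 / 8 = 17.5329
SE* = √17.5329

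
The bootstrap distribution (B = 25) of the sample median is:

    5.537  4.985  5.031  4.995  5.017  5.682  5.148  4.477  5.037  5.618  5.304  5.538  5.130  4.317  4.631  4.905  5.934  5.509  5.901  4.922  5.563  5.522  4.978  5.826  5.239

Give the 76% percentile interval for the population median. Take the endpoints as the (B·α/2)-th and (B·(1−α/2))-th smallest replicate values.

Sorted replicates: 4.317, 4.477, 4.631, 4.905, 4.922, 4.978, 4.985, 4.995, 5.017, 5.031, 5.037, 5.130, 5.148, 5.239, 5.304, 5.509, 5.522, 5.537, 5.538, 5.563, 5.618, 5.682, 5.826, 5.901, 5.934
α = 0.24; lower rank = 25 × 0.120 = 3; upper rank = 25 × 0.880 = 22.
The 3rd smallest replicate is 4.631; the 22nd is 5.682.

(4.631, 5.682)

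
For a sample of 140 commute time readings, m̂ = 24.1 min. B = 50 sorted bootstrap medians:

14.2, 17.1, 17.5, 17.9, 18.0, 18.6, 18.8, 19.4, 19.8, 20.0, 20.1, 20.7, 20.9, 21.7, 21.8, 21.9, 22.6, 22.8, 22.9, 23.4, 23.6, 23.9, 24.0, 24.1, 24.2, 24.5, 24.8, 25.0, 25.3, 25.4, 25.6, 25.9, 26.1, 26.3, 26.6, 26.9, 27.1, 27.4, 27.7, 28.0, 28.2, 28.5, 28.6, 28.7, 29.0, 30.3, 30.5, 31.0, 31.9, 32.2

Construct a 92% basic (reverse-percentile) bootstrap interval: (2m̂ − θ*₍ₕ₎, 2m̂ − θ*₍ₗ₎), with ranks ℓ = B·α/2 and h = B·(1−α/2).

Percentile endpoints at ranks 2 and 48: θ*₍2₎ = 17.1, θ*₍48₎ = 31.0.
Basic interval reflects these around m̂:
  lower = 2 × 24.1 − 31.0 = 17.2
  upper = 2 × 24.1 − 17.1 = 31.1

(17.2, 31.1)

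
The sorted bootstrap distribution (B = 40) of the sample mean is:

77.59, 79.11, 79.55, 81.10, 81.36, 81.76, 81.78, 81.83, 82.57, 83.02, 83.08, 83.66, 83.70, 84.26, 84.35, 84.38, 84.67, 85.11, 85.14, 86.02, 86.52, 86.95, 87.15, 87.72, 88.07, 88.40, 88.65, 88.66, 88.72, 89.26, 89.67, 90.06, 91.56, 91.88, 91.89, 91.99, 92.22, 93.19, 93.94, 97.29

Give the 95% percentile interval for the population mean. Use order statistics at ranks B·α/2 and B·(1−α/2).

α = 0.05; lower rank = 40 × 0.025 = 1; upper rank = 40 × 0.975 = 39.
The 1st smallest replicate is 77.59; the 39th is 93.94.

(77.59, 93.94)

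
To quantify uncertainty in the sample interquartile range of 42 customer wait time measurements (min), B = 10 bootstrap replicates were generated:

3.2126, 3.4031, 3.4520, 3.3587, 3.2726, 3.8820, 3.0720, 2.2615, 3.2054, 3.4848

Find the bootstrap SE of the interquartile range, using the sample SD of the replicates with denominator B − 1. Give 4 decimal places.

SE* = 0.4140

Bootstrap SE is the standard deviation of the 10 replicate interquartile ranges.
Mean of replicates: (3.2126 + 3.4031 + 3.4520 + 3.3587 + 3.2726 + 3.8820 + 3.0720 + 2.2615 + 3.2054 + 3.4848) / 10 = 32.60470 / 10 = 3.26047
Sum of squared deviations: (−0.04787)² + (+0.14263)² + (+0.19153)² + (+0.09823)² + (+0.01213)² + (+0.62153)² + (−0.18847)² + (−0.99897)² + (−0.05507)² + (+0.22433)² = 1.54223
Variance = 1.54223 / 9 = 0.17136
SE* = √0.17136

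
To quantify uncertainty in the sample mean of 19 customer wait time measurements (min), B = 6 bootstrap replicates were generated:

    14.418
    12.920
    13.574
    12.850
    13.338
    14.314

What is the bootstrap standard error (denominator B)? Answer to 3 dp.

Bootstrap SE is the standard deviation of the 6 replicate means.
Mean of replicates: (14.418 + 12.920 + 13.574 + 12.850 + 13.338 + 14.314) / 6 = 81.4140 / 6 = 13.5690
Sum of squared deviations: (+0.8490)² + (−0.6490)² + (+0.0050)² + (−0.7190)² + (−0.2310)² + (+0.7450)² = 2.2674
Variance = 2.2674 / 6 = 0.3779
SE* = √0.3779

SE* = 0.615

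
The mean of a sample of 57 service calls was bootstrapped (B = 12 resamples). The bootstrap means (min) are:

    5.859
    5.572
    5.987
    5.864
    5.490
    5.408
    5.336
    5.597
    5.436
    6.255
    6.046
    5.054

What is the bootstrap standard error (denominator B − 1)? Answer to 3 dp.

Bootstrap SE is the standard deviation of the 12 replicate means.
Mean of replicates: (5.859 + 5.572 + 5.987 + 5.864 + 5.490 + 5.408 + 5.336 + 5.597 + 5.436 + 6.255 + 6.046 + 5.054) / 12 = 67.9040 / 12 = 5.6587
Sum of squared deviations: (+0.2003)² + (−0.0867)² + (+0.3283)² + (+0.2053)² + (−0.1687)² + (−0.2507)² + (−0.3227)² + (−0.0617)² + (−0.2227)² + (+0.5963)² + (+0.3873)² + (−0.6047)² = 1.3177
Variance = 1.3177 / 11 = 0.1198
SE* = √0.1198

SE* = 0.346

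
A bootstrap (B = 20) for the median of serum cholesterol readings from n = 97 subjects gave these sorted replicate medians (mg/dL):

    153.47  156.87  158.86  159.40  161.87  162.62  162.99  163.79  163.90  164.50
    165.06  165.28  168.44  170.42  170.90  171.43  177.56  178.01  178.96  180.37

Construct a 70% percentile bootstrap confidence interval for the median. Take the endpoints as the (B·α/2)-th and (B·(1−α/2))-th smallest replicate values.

(158.86, 177.56)

α = 0.30; lower rank = 20 × 0.150 = 3; upper rank = 20 × 0.850 = 17.
The 3rd smallest replicate is 158.86; the 17th is 177.56.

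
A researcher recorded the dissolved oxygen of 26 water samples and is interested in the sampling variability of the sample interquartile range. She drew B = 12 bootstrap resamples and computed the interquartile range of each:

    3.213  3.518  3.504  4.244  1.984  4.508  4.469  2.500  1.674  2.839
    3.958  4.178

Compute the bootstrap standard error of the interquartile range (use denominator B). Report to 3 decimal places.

Bootstrap SE is the standard deviation of the 12 replicate interquartile ranges.
Mean of replicates: (3.213 + 3.518 + 3.504 + 4.244 + 1.984 + 4.508 + 4.469 + 2.500 + 1.674 + 2.839 + 3.958 + 4.178) / 12 = 40.5890 / 12 = 3.3824
Sum of squared deviations: (−0.1694)² + (+0.1356)² + (+0.1216)² + (+0.8616)² + (−1.3984)² + (+1.1256)² + (+1.0866)² + (−0.8824)² + (−1.7084)² + (−0.5434)² + (+0.5756)² + (+0.7956)² = 10.1643
Variance = 10.1643 / 12 = 0.8470
SE* = √0.8470

SE* = 0.920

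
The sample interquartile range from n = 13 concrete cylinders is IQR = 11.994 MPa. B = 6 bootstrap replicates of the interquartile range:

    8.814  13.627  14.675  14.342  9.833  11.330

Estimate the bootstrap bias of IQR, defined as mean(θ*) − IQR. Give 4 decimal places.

bias = +0.1095

mean(θ*) = (8.814 + 13.627 + 14.675 + 14.342 + 9.833 + 11.330) / 6 = 12.10350
bias = 12.10350 − 11.994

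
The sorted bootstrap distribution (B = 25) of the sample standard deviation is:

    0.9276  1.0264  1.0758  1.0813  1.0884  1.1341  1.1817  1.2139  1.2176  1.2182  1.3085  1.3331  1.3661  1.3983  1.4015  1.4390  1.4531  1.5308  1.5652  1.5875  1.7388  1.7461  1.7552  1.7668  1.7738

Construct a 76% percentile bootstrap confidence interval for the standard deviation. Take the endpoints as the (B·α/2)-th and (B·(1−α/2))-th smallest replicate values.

(1.0758, 1.7461)

α = 0.24; lower rank = 25 × 0.120 = 3; upper rank = 25 × 0.880 = 22.
The 3rd smallest replicate is 1.0758; the 22nd is 1.7461.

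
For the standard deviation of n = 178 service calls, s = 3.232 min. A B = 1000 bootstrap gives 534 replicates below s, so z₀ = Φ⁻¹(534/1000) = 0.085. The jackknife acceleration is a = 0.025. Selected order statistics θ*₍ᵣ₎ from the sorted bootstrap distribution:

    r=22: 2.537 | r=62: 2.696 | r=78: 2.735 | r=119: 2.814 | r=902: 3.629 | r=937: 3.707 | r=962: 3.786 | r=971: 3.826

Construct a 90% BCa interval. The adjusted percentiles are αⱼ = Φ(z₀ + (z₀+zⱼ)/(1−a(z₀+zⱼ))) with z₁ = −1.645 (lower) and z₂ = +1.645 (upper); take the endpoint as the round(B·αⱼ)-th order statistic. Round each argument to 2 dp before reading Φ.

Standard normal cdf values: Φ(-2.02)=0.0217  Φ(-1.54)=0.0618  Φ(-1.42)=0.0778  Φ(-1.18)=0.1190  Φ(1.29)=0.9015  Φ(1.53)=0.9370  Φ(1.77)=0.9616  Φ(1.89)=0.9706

(2.735, 3.826)

Lower: z₀ + z₁ = 0.085 + (-1.645) = -1.560; 1 − a(z₀+z₁) = 1 − (0.025)(-1.560) = 1.0390; argument = 0.085 + (-1.560)/1.0390 = -1.4164 → -1.42.
α₁ = Φ(-1.42) = 0.0778; rank = round(1000 × 0.0778) = 78; θ*₍78₎ = 2.735.
Upper: z₀ + z₂ = 1.730; 1 − a(z₀+z₂) = 0.9567; argument = 1.8932 → 1.89; α₂ = 0.9706; rank = 971; θ*₍971₎ = 3.826.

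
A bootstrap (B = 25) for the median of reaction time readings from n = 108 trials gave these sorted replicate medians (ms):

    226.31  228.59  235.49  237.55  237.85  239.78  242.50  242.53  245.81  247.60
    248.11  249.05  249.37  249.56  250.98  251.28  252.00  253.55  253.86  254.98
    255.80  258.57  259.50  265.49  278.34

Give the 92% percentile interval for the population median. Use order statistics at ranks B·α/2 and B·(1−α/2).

α = 0.08; lower rank = 25 × 0.040 = 1; upper rank = 25 × 0.960 = 24.
The 1st smallest replicate is 226.31; the 24th is 265.49.

(226.31, 265.49)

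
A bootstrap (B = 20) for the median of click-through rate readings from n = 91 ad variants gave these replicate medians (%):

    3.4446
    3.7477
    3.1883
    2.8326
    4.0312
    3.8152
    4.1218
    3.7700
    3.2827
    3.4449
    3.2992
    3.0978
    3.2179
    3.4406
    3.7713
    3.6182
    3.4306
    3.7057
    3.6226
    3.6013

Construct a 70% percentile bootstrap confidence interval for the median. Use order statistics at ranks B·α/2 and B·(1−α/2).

(3.1883, 3.7713)

Sorted replicates: 2.8326, 3.0978, 3.1883, 3.2179, 3.2827, 3.2992, 3.4306, 3.4406, 3.4446, 3.4449, 3.6013, 3.6182, 3.6226, 3.7057, 3.7477, 3.7700, 3.7713, 3.8152, 4.0312, 4.1218
α = 0.30; lower rank = 20 × 0.150 = 3; upper rank = 20 × 0.850 = 17.
The 3rd smallest replicate is 3.1883; the 17th is 3.7713.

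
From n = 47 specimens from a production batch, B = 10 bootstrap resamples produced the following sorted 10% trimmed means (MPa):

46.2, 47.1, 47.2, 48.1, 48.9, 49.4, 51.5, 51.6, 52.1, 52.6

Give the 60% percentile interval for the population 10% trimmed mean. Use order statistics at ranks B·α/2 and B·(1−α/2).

α = 0.40; lower rank = 10 × 0.200 = 2; upper rank = 10 × 0.800 = 8.
The 2nd smallest replicate is 47.1; the 8th is 51.6.

(47.1, 51.6)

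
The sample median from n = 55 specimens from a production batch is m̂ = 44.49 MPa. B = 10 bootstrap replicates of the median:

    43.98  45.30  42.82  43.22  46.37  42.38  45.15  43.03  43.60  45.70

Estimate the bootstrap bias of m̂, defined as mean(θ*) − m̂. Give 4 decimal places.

bias = −0.3350

mean(θ*) = (43.98 + 45.30 + 42.82 + 43.22 + 46.37 + 42.38 + 45.15 + 43.03 + 43.60 + 45.70) / 10 = 44.15500
bias = 44.15500 − 44.49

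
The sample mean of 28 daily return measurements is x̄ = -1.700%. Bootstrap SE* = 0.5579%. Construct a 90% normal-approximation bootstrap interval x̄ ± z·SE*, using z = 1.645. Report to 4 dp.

(-2.6177, -0.7823)

Margin = 1.645 × 0.5579 = 0.91775
Interval: -1.700 ± 0.91775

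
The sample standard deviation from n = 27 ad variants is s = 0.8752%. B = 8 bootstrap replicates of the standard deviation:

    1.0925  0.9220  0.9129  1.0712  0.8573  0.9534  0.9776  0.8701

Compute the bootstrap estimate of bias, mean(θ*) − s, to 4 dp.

bias = +0.0819

mean(θ*) = (1.0925 + 0.9220 + 0.9129 + 1.0712 + 0.8573 + 0.9534 + 0.9776 + 0.8701) / 8 = 0.95713
bias = 0.95713 − 0.8752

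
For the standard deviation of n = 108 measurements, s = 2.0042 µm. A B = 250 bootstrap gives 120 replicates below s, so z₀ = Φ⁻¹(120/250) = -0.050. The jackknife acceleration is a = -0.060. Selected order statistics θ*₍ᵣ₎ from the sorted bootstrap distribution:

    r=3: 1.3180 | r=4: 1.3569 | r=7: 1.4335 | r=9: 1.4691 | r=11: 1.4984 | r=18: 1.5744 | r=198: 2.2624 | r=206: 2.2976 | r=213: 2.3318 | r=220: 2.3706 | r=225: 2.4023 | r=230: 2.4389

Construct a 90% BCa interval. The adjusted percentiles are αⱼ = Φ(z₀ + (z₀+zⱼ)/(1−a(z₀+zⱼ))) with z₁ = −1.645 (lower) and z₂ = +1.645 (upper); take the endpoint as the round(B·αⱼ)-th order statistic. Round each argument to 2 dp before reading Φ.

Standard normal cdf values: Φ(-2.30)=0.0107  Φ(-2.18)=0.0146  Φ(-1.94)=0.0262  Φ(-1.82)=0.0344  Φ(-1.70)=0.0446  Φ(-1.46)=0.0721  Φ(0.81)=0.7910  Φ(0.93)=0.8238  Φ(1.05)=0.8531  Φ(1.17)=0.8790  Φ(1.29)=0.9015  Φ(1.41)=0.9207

Lower: z₀ + z₁ = -0.050 + (-1.645) = -1.695; 1 − a(z₀+z₁) = 1 − (-0.060)(-1.695) = 0.8983; argument = -0.050 + (-1.695)/0.8983 = -1.9369 → -1.94.
α₁ = Φ(-1.94) = 0.0262; rank = round(250 × 0.0262) = 7; θ*₍7₎ = 1.4335.
Upper: z₀ + z₂ = 1.595; 1 − a(z₀+z₂) = 1.0957; argument = 1.4057 → 1.41; α₂ = 0.9207; rank = 230; θ*₍230₎ = 2.4389.

(1.4335, 2.4389)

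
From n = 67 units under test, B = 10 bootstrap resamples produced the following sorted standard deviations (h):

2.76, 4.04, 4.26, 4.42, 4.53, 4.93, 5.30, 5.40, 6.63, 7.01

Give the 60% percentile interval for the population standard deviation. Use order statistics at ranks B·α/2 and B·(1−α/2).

(4.04, 5.40)

α = 0.40; lower rank = 10 × 0.200 = 2; upper rank = 10 × 0.800 = 8.
The 2nd smallest replicate is 4.04; the 8th is 5.40.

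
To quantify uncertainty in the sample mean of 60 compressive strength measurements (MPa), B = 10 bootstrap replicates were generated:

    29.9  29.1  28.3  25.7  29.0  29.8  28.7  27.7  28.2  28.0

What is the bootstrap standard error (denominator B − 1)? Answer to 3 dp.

SE* = 1.208

Bootstrap SE is the standard deviation of the 10 replicate means.
Mean of replicates: (29.9 + 29.1 + 28.3 + 25.7 + 29.0 + 29.8 + 28.7 + 27.7 + 28.2 + 28.0) / 10 = 284.4000 / 10 = 28.4400
Sum of squared deviations: (+1.4600)² + (+0.6600)² + (−0.1400)² + (−2.7400)² + (+0.5600)² + (+1.3600)² + (+0.2600)² + (−0.7400)² + (−0.2400)² + (−0.4400)² = 13.1240
Variance = 13.1240 / 9 = 1.4582
SE* = √1.4582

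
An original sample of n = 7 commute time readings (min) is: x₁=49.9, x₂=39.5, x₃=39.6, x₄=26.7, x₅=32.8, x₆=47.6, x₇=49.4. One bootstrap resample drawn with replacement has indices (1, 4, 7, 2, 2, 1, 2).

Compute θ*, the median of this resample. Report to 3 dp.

Resample values: 49.9, 26.7, 49.4, 39.5, 39.5, 49.9, 39.5.
Sorted: 26.7, 39.5, 39.5, 39.5, 49.4, 49.9, 49.9
Median = middle value = 39.500

θ* = 39.500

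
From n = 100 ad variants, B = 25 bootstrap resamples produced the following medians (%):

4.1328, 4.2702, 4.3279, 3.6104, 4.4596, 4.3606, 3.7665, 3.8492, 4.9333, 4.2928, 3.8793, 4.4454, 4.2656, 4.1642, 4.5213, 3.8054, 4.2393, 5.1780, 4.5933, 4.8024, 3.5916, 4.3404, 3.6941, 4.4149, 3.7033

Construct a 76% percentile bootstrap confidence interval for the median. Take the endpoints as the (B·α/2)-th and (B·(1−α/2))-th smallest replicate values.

(3.6941, 4.5933)

Sorted replicates: 3.5916, 3.6104, 3.6941, 3.7033, 3.7665, 3.8054, 3.8492, 3.8793, 4.1328, 4.1642, 4.2393, 4.2656, 4.2702, 4.2928, 4.3279, 4.3404, 4.3606, 4.4149, 4.4454, 4.4596, 4.5213, 4.5933, 4.8024, 4.9333, 5.1780
α = 0.24; lower rank = 25 × 0.120 = 3; upper rank = 25 × 0.880 = 22.
The 3rd smallest replicate is 3.6941; the 22nd is 4.5933.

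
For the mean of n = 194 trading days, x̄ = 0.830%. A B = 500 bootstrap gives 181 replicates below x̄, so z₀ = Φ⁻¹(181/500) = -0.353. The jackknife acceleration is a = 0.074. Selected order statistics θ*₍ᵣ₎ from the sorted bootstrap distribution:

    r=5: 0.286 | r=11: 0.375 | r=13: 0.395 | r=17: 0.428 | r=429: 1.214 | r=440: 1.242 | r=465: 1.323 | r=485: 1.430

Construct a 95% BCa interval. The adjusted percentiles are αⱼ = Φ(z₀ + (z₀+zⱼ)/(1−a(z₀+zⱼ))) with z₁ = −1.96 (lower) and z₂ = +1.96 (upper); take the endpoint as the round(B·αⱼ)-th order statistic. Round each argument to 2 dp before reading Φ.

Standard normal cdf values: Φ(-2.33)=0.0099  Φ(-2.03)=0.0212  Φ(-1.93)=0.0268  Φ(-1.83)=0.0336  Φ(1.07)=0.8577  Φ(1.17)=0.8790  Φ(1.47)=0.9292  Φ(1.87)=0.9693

(0.286, 1.323)

Lower: z₀ + z₁ = -0.353 + (-1.960) = -2.313; 1 − a(z₀+z₁) = 1 − (0.074)(-2.313) = 1.1712; argument = -0.353 + (-2.313)/1.1712 = -2.3280 → -2.33.
α₁ = Φ(-2.33) = 0.0099; rank = round(500 × 0.0099) = 5; θ*₍5₎ = 0.286.
Upper: z₀ + z₂ = 1.607; 1 − a(z₀+z₂) = 0.8811; argument = 1.4709 → 1.47; α₂ = 0.9292; rank = 465; θ*₍465₎ = 1.323.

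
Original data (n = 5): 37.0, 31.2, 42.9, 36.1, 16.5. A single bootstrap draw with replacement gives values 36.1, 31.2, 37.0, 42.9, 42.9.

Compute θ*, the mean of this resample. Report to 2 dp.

Mean = (36.1 + 31.2 + 37.0 + 42.9 + 42.9) / 5 = 190.10 / 5 = 38.02

θ* = 38.02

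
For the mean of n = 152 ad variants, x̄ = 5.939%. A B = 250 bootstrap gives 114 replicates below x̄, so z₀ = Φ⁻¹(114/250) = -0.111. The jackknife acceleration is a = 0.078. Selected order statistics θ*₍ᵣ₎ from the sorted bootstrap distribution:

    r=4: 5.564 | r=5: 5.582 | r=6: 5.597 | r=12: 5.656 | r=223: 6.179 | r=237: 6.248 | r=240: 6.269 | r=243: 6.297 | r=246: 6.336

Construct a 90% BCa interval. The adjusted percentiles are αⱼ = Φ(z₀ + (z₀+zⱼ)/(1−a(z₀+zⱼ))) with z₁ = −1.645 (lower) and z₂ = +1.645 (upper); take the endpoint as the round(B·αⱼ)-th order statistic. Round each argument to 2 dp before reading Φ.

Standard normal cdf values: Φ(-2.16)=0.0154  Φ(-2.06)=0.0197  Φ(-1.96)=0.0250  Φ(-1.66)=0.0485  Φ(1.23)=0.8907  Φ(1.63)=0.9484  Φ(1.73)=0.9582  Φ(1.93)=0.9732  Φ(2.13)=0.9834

(5.656, 6.248)

Lower: z₀ + z₁ = -0.111 + (-1.645) = -1.756; 1 − a(z₀+z₁) = 1 − (0.078)(-1.756) = 1.1370; argument = -0.111 + (-1.756)/1.1370 = -1.6555 → -1.66.
α₁ = Φ(-1.66) = 0.0485; rank = round(250 × 0.0485) = 12; θ*₍12₎ = 5.656.
Upper: z₀ + z₂ = 1.534; 1 − a(z₀+z₂) = 0.8803; argument = 1.6315 → 1.63; α₂ = 0.9484; rank = 237; θ*₍237₎ = 6.248.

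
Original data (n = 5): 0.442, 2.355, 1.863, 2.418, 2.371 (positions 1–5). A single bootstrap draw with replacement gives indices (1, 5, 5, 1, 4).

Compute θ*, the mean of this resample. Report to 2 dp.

θ* = 1.61

Resample values: 0.442, 2.371, 2.371, 0.442, 2.418.
Mean = (0.442 + 2.371 + 2.371 + 0.442 + 2.418) / 5 = 8.0440 / 5 = 1.61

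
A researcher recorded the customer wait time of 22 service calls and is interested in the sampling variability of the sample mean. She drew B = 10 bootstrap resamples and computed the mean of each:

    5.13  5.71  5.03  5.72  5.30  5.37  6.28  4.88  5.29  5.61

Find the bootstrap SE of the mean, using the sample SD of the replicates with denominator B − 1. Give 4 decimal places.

SE* = 0.4096

Bootstrap SE is the standard deviation of the 10 replicate means.
Mean of replicates: (5.13 + 5.71 + 5.03 + 5.72 + 5.30 + 5.37 + 6.28 + 4.88 + 5.29 + 5.61) / 10 = 54.32000 / 10 = 5.43200
Sum of squared deviations: (−0.30200)² + (+0.27800)² + (−0.40200)² + (+0.28800)² + (−0.13200)² + (−0.06200)² + (+0.84800)² + (−0.55200)² + (−0.14200)² + (+0.17800)² = 1.50996
Variance = 1.50996 / 9 = 0.16777
SE* = √0.16777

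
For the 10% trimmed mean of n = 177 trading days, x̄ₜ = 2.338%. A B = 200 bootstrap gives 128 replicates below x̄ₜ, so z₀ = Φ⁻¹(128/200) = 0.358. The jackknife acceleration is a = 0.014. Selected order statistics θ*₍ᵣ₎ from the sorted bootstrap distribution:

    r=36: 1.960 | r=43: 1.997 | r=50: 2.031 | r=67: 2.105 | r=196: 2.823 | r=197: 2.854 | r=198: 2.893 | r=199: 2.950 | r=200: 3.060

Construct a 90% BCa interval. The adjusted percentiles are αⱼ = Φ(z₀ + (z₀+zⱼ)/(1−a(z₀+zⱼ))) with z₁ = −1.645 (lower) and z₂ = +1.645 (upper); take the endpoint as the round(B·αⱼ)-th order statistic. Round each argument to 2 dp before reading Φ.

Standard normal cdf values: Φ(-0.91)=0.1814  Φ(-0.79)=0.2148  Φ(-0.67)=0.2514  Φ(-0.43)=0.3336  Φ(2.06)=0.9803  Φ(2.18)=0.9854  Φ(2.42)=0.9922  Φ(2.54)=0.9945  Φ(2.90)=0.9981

Lower: z₀ + z₁ = 0.358 + (-1.645) = -1.287; 1 − a(z₀+z₁) = 1 − (0.014)(-1.287) = 1.0180; argument = 0.358 + (-1.287)/1.0180 = -0.9062 → -0.91.
α₁ = Φ(-0.91) = 0.1814; rank = round(200 × 0.1814) = 36; θ*₍36₎ = 1.960.
Upper: z₀ + z₂ = 2.003; 1 − a(z₀+z₂) = 0.9720; argument = 2.4188 → 2.42; α₂ = 0.9922; rank = 198; θ*₍198₎ = 2.893.

(1.960, 2.893)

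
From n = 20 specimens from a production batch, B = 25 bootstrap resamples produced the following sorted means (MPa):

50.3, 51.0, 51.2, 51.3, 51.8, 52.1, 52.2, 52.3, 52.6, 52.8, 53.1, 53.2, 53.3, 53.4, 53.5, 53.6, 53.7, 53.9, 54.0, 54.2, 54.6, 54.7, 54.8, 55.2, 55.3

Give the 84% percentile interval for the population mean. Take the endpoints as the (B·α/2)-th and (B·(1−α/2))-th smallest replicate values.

(51.0, 54.8)

α = 0.16; lower rank = 25 × 0.080 = 2; upper rank = 25 × 0.920 = 23.
The 2nd smallest replicate is 51.0; the 23rd is 54.8.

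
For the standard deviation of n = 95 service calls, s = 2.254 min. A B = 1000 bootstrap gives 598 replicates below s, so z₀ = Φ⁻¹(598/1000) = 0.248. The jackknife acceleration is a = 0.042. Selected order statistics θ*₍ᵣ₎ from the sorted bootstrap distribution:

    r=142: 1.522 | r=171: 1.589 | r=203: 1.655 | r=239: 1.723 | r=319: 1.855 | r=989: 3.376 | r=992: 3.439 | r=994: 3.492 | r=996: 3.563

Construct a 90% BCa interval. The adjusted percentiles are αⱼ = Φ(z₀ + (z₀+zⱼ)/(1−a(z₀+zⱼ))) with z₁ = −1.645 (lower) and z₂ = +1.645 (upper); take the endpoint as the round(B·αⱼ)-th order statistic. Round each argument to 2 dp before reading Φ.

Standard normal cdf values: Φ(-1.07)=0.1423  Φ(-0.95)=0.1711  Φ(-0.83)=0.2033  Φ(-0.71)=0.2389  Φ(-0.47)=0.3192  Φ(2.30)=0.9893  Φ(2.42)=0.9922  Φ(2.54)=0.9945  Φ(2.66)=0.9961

Lower: z₀ + z₁ = 0.248 + (-1.645) = -1.397; 1 − a(z₀+z₁) = 1 − (0.042)(-1.397) = 1.0587; argument = 0.248 + (-1.397)/1.0587 = -1.0716 → -1.07.
α₁ = Φ(-1.07) = 0.1423; rank = round(1000 × 0.1423) = 142; θ*₍142₎ = 1.522.
Upper: z₀ + z₂ = 1.893; 1 − a(z₀+z₂) = 0.9205; argument = 2.3045 → 2.30; α₂ = 0.9893; rank = 989; θ*₍989₎ = 3.376.

(1.522, 3.376)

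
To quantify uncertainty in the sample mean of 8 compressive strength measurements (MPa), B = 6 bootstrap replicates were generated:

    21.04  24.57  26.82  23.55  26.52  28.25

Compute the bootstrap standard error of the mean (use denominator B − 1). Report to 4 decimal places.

SE* = 2.6100

Bootstrap SE is the standard deviation of the 6 replicate means.
Mean of replicates: (21.04 + 24.57 + 26.82 + 23.55 + 26.52 + 28.25) / 6 = 150.75000 / 6 = 25.12500
Sum of squared deviations: (−4.08500)² + (−0.55500)² + (+1.69500)² + (−1.57500)² + (+1.39500)² + (+3.12500)² = 34.06055
Variance = 34.06055 / 5 = 6.81211
SE* = √6.81211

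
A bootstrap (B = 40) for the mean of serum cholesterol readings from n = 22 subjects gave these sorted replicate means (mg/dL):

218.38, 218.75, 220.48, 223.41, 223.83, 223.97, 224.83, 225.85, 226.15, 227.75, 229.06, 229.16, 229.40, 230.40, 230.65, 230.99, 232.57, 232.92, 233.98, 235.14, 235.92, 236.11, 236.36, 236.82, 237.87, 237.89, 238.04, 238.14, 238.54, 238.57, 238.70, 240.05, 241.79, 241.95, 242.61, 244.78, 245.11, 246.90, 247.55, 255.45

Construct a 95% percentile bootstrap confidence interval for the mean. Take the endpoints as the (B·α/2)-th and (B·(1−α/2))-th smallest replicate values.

(218.38, 247.55)

α = 0.05; lower rank = 40 × 0.025 = 1; upper rank = 40 × 0.975 = 39.
The 1st smallest replicate is 218.38; the 39th is 247.55.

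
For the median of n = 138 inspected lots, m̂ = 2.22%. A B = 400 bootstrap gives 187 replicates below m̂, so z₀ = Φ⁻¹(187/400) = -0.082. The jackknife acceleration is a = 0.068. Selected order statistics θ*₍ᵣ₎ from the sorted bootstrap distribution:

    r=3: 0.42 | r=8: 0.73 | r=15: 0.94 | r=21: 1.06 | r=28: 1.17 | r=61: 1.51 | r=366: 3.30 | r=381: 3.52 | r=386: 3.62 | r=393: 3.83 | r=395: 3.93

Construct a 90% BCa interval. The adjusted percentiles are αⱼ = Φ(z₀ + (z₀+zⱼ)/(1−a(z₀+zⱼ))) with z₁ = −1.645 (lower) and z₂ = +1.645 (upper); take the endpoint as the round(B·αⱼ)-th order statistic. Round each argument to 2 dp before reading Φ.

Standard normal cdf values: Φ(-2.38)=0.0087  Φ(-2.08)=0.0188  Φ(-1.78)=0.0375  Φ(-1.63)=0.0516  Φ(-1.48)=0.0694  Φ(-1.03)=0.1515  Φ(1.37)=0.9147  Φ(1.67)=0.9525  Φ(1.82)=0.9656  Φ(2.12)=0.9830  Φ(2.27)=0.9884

(1.06, 3.52)

Lower: z₀ + z₁ = -0.082 + (-1.645) = -1.727; 1 − a(z₀+z₁) = 1 − (0.068)(-1.727) = 1.1174; argument = -0.082 + (-1.727)/1.1174 = -1.6275 → -1.63.
α₁ = Φ(-1.63) = 0.0516; rank = round(400 × 0.0516) = 21; θ*₍21₎ = 1.06.
Upper: z₀ + z₂ = 1.563; 1 − a(z₀+z₂) = 0.8937; argument = 1.6669 → 1.67; α₂ = 0.9525; rank = 381; θ*₍381₎ = 3.52.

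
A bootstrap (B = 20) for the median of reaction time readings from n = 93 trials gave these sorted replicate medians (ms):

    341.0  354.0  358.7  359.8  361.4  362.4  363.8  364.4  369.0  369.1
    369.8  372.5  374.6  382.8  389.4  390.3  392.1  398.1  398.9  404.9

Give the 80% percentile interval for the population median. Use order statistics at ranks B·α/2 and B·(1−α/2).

α = 0.20; lower rank = 20 × 0.100 = 2; upper rank = 20 × 0.900 = 18.
The 2nd smallest replicate is 354.0; the 18th is 398.1.

(354.0, 398.1)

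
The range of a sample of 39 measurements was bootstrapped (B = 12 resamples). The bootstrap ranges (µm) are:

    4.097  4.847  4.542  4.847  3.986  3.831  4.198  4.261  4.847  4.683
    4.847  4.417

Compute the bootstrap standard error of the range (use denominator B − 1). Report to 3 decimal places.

Bootstrap SE is the standard deviation of the 12 replicate ranges.
Mean of replicates: (4.097 + 4.847 + 4.542 + 4.847 + 3.986 + 3.831 + 4.198 + 4.261 + 4.847 + 4.683 + 4.847 + 4.417) / 12 = 53.4030 / 12 = 4.4503
Sum of squared deviations: (−0.3533)² + (+0.3967)² + (+0.0917)² + (+0.3967)² + (−0.4643)² + (−0.6193)² + (−0.2523)² + (−0.1893)² + (+0.3967)² + (+0.2327)² + (+0.3967)² + (−0.0333)² = 1.5166
Variance = 1.5166 / 11 = 0.1379
SE* = √0.1379

SE* = 0.371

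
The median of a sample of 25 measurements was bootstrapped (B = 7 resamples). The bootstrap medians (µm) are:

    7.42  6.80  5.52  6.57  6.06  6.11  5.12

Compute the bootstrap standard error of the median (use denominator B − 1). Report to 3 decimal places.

SE* = 0.778

Bootstrap SE is the standard deviation of the 7 replicate medians.
Mean of replicates: (7.42 + 6.80 + 5.52 + 6.57 + 6.06 + 6.11 + 5.12) / 7 = 43.6000 / 7 = 6.2286
Sum of squared deviations: (+1.1914)² + (+0.5714)² + (−0.7086)² + (+0.3414)² + (−0.1686)² + (−0.1186)² + (−1.1086)² = 3.6361
Variance = 3.6361 / 6 = 0.6060
SE* = √0.6060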